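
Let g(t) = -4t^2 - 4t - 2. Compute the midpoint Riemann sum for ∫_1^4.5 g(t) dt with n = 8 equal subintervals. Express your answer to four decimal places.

Δt = (4.5 − 1)/8 = 0.4375.
Midpoints: 1.21875, 1.65625, 2.09375, 2.53125, 2.96875, 3.40625, 3.84375, 4.28125.
g(1.21875) = -12.81640625, g(1.65625) = -19.59765625, g(2.09375) = -27.91015625, g(2.53125) = -37.75390625, g(2.96875) = -49.12890625, g(3.40625) = -62.03515625, g(3.84375) = -76.47265625, g(4.28125) = -92.44140625.
Sum = Δt · [g(1.21875) + g(1.65625) + g(2.09375) + ...].
Sum ≈ -165.4434.

-165.4434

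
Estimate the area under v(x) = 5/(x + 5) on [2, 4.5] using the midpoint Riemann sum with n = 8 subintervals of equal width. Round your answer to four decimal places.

1.5267

Δx = (4.5 − 2)/8 = 0.3125.
Midpoints: 2.15625, 2.46875, 2.78125, 3.09375, 3.40625, 3.71875, 4.03125, 4.34375.
v(2.15625) = 160/229, v(2.46875) = 160/239, v(2.78125) = 160/249, v(3.09375) = 160/259, v(3.40625) = 160/269, v(3.71875) = 160/279, v(4.03125) = 160/289, v(4.34375) = 160/299.
Sum = Δx · [v(2.15625) + v(2.46875) + v(2.78125) + ...].
Sum ≈ 1.5267.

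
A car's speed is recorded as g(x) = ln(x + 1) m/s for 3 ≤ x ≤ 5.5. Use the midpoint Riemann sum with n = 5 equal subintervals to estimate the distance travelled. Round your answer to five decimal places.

4.12254

Δx = (5.5 − 3)/5 = 0.5.
Midpoints: 3.25, 3.75, 4.25, 4.75, 5.25.
g(3.25) ≈ 1.44692, g(3.75) ≈ 1.55814, g(4.25) ≈ 1.65823, g(4.75) ≈ 1.74920, g(5.25) ≈ 1.83258.
Sum = Δx · [g(3.25) + g(3.75) + g(4.25) + g(4.75) + g(5.25)].
Sum ≈ 4.12254.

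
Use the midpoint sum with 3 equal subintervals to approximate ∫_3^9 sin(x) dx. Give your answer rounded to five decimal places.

-0.09372

Δx = (9 − 3)/3 = 2.
Midpoints: 4, 6, 8.
f(4) ≈ -0.75680, f(6) ≈ -0.27942, f(8) ≈ 0.98936.
Sum = Δx · [f(4) + f(6) + f(8)].
Sum ≈ -0.09372.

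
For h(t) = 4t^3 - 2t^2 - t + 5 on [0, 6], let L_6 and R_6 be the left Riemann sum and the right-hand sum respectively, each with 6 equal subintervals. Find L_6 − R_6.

L_6 = 805.
R_6 = 1591.
L_6 − R_6 = -786.

-786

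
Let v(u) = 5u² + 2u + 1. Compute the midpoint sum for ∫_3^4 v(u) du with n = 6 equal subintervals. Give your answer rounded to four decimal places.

69.6551

Δu = (4 − 3)/6 = 1/6.
Midpoints: 37/12, 3.25, 41/12, 43/12, 3.75, 47/12.
v(37/12) = 7877/144, v(3.25) = 60.3125, v(41/12) = 9533/144, v(43/12) = 10421/144, v(3.75) = 78.8125, v(47/12) = 12317/144.
Sum = Δu · [v(37/12) + v(3.25) + v(41/12) + ...].
Sum ≈ 69.6551.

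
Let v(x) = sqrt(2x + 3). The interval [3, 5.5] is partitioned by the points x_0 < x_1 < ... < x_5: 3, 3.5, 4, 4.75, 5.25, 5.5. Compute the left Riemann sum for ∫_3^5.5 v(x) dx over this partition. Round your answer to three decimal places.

8.255

Subinterval widths: 0.5, 0.5, 0.75, 0.5, 0.25.
Left endpoints: 3, 3.5, 4, 4.75, 5.25.
v(3) ≈ 3.000, v(3.5) ≈ 3.162, v(4) ≈ 3.317, v(4.75) ≈ 3.536, v(5.25) ≈ 3.674.
Sum = Σ Δx_i · v(x_i).
Sum ≈ 8.255.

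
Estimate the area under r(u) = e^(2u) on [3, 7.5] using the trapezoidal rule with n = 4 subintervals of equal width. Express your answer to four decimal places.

Δu = (7.5 − 3)/4 = 1.125.
r(3) ≈ 403.4288, r(4.125) ≈ 3827.6258, r(5.25) ≈ 36315.5027, r(6.375) ≈ 344551.8961, r(7.5) ≈ 3269017.3725.
T_4 = (Δu/2)·[r(u_0) + 2r(u_1) + 2r(u_2) + 2r(u_3) + r(u_4)].
Sum ≈ 2271831.1034.

2271831.1034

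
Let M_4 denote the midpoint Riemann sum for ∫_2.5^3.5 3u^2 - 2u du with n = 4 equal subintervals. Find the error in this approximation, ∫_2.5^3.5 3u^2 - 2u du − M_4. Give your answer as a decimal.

Exact integral: ∫_2.5^3.5 f(u) du = 21.25.
M_4 = 21.234375.
Error = 21.25 − 21.234375 = 0.015625.

0.015625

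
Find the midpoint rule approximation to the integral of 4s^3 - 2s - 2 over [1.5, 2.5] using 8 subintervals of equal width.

Δs = (2.5 − 1.5)/8 = 0.125.
Midpoints: 1.5625, 1.6875, 1.8125, 1.9375, 2.0625, 2.1875, 2.3125, 2.4375.
f(1.5625) = 10377/1024, f(1.6875) = 14179/1024, f(1.8125) = 18629/1024, f(1.9375) = 23775/1024, f(2.0625) = 29665/1024, f(2.1875) = 36347/1024, f(2.3125) = 43869/1024, f(2.4375) = 52279/1024.
Sum = Δs · [f(1.5625) + f(1.6875) + f(1.8125) + ...].
Sum = 27.96875.

27.96875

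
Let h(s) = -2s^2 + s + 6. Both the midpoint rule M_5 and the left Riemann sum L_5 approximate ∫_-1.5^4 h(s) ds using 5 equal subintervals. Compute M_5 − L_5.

-8.7725

M_5 = -3.9325.
L_5 = 4.84.
M_5 − L_5 = -8.7725.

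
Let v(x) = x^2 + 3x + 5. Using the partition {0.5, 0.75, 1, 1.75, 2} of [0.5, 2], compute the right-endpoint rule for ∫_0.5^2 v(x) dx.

Subinterval widths: 0.25, 0.25, 0.75, 0.25.
Right endpoints: 0.75, 1, 1.75, 2.
v(0.75) = 7.8125, v(1) = 9, v(1.75) = 13.3125, v(2) = 15.
Sum = Σ Δx_i · v(x_i).
Sum = 17.9375.

17.9375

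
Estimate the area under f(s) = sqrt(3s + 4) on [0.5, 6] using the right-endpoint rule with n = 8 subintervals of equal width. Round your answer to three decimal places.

20.858

Δs = (6 − 0.5)/8 = 0.6875.
Right endpoints: 1.1875, 1.875, 2.5625, 3.25, 3.9375, 4.625, 5.3125, 6.
f(1.1875) ≈ 2.750, f(1.875) ≈ 3.102, f(2.5625) ≈ 3.419, f(3.25) ≈ 3.708, f(3.9375) ≈ 3.976, f(4.625) ≈ 4.228, f(5.3125) ≈ 4.465, f(6) ≈ 4.690.
Sum = Δs · [f(1.1875) + f(1.875) + f(2.5625) + ...].
Sum ≈ 20.858.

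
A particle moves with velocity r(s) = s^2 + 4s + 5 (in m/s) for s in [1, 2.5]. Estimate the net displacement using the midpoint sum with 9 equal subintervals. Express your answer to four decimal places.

Δs = (2.5 − 1)/9 = 1/6.
Midpoints: 13/12, 1.25, 17/12, 19/12, 1.75, 23/12, 25/12, 2.25, 29/12.
r(13/12) = 1513/144, r(1.25) = 11.5625, r(17/12) = 1825/144, r(19/12) = 1993/144, r(1.75) = 15.0625, r(23/12) = 2353/144, r(25/12) = 2545/144, r(2.25) = 19.0625, r(29/12) = 2953/144.
Sum = Δs · [r(13/12) + r(1.25) + r(17/12) + ...].
Sum ≈ 22.8715.

22.8715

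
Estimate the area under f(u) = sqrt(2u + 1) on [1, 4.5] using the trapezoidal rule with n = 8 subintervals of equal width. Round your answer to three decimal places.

8.805

Δu = (4.5 − 1)/8 = 0.4375.
f(1) ≈ 1.732, f(1.4375) ≈ 1.969, f(1.875) ≈ 2.179, f(2.3125) ≈ 2.372, f(2.75) ≈ 2.550, f(3.1875) ≈ 2.716, f(3.625) ≈ 2.872, f(4.0625) ≈ 3.021, f(4.5) ≈ 3.162.
T_8 = (Δu/2)·[f(u_0) + 2f(u_1) + ... + 2f(u_{7}) + f(u_8)].
Sum ≈ 8.805.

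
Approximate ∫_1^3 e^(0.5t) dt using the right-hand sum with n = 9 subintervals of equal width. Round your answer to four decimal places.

Δt = (3 − 1)/9 = 2/9.
Right endpoints: 11/9, 13/9, 5/3, 17/9, 19/9, 7/3, 23/9, 25/9, 3.
f(11/9) ≈ 1.8425, f(13/9) ≈ 2.0590, f(5/3) ≈ 2.3010, f(17/9) ≈ 2.5714, f(19/9) ≈ 2.8736, f(7/3) ≈ 3.2113, f(23/9) ≈ 3.5887, f(25/9) ≈ 4.0104, f(3) ≈ 4.4817.
Sum = Δt · [f(11/9) + f(13/9) + f(5/3) + ...].
Sum ≈ 5.9865.

5.9865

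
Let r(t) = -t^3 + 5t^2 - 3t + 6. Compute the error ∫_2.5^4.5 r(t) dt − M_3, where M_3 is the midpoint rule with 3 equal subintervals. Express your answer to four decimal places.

Exact integral: ∫_2.5^4.5 r(t) dt ≈ 24.083333.
M_3 ≈ 24.490741.
Error ≈ 24.083333 − 24.490741 ≈ -0.4074.

-0.4074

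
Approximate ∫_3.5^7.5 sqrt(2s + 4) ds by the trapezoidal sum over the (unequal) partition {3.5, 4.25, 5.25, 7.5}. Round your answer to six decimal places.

15.428903

Subinterval widths: 0.75, 1, 2.25.
f(3.5) ≈ 3.316625, f(4.25) ≈ 3.535534, f(5.25) ≈ 3.807887, f(7.5) ≈ 4.358899.
On each subinterval the trapezoid contributes (Δs_i/2)·[f(s_{i-1}) + f(s_i)].
Sum ≈ 15.428903.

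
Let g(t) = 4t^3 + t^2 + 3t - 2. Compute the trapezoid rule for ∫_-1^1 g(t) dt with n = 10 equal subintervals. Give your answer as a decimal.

Δt = (1 − (-1))/10 = 0.2.
g(-1) = -8, g(-0.8) = -5.808, g(-0.6) = -4.304, g(-0.4) = -3.296, g(-0.2) = -2.592, g(0) = -2, g(0.2) = -1.328, g(0.4) = -0.384, g(0.6) = 1.024, g(0.8) = 3.088, g(1) = 6.
T_10 = (Δt/2)·[g(t_0) + 2g(t_1) + ... + 2g(t_{9}) + g(t_10)].
Sum = -3.32.

-3.32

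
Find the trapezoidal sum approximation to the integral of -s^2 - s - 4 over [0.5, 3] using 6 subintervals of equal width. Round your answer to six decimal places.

Δs = (3 − 0.5)/6 = 5/12.
f(0.5) = -4.75, f(11/12) = -829/144, f(4/3) = -64/9, f(1.75) = -8.8125, f(13/6) = -391/36, f(31/12) = -1909/144, f(3) = -16.
T_6 = (Δs/2)·[f(s_0) + 2f(s_1) + ... + 2f(s_{5}) + f(s_6)].
Sum ≈ -23.405671.

-23.405671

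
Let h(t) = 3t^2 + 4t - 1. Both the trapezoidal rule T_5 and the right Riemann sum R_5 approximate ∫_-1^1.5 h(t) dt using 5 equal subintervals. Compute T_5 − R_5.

-3.4375

T_5 = 4.6875.
R_5 = 8.125.
T_5 − R_5 = -3.4375.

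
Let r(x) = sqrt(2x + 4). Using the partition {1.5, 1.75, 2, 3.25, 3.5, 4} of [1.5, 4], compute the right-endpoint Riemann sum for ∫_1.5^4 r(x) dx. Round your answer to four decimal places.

8.0034

Subinterval widths: 0.25, 0.25, 1.25, 0.25, 0.5.
Right endpoints: 1.75, 2, 3.25, 3.5, 4.
r(1.75) ≈ 2.7386, r(2) ≈ 2.8284, r(3.25) ≈ 3.2404, r(3.5) ≈ 3.3166, r(4) ≈ 3.4641.
Sum = Σ Δx_i · r(x_i).
Sum ≈ 8.0034.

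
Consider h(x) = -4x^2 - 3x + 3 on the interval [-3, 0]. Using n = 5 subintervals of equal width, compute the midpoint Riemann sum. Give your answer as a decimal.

Δx = (0 − (-3))/5 = 0.6.
Midpoints: -2.7, -2.1, -1.5, -0.9, -0.3.
h(-2.7) = -18.06, h(-2.1) = -8.34, h(-1.5) = -1.5, h(-0.9) = 2.46, h(-0.3) = 3.54.
Sum = Δx · [h(-2.7) + h(-2.1) + h(-1.5) + h(-0.9) + h(-0.3)].
Sum = -13.14.

-13.14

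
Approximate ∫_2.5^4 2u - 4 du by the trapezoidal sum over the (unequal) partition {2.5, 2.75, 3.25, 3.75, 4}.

3.75

Subinterval widths: 0.25, 0.5, 0.5, 0.25.
f(2.5) = 1, f(2.75) = 1.5, f(3.25) = 2.5, f(3.75) = 3.5, f(4) = 4.
On each subinterval the trapezoid contributes (Δu_i/2)·[f(u_{i-1}) + f(u_i)].
Sum = 3.75.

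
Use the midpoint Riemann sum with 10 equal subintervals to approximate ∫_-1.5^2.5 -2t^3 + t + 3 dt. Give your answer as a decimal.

Δt = (2.5 − (-1.5))/10 = 0.4.
Midpoints: -1.3, -0.9, -0.5, -0.1, 0.3, 0.7, 1.1, 1.5, 1.9, 2.3.
f(-1.3) = 6.094, f(-0.9) = 3.558, f(-0.5) = 2.75, f(-0.1) = 2.902, f(0.3) = 3.246, f(0.7) = 3.014, f(1.1) = 1.438, f(1.5) = -2.25, f(1.9) = -8.818, f(2.3) = -19.034.
Sum = Δt · [f(-1.3) + f(-0.9) + f(-0.5) + ...].
Sum = -2.84.

-2.84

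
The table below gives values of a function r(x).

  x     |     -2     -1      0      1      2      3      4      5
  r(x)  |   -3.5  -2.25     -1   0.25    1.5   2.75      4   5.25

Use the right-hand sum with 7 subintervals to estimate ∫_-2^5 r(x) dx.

Δx = 1.
Sum = 1·[(-2.25) + (-1) + 0.25 + 1.5 + 2.75 + 4 + 5.25] = 10.5.

10.5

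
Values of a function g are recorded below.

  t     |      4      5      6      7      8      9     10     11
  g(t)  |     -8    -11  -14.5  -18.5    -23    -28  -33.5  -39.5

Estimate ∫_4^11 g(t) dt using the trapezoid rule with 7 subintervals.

Δt = 1.
T_7 = (1/2)·[(-8) + 2·(-11) + 2·(-14.5) + 2·(-18.5) + 2·(-23) + 2·(-28) + 2·(-33.5) + (-39.5)] = -152.25.

-152.25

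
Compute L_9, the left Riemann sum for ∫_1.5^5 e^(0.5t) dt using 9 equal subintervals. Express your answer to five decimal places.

Δt = (5 − 1.5)/9 = 7/18.
Left endpoints: 1.5, 17/9, 41/18, 8/3, 55/18, 31/9, 23/6, 38/9, 83/18.
f(1.5) ≈ 2.11700, f(17/9) ≈ 2.57138, f(41/18) ≈ 3.12330, f(8/3) ≈ 3.79367, f(55/18) ≈ 4.60793, f(31/9) ≈ 5.59695, f(23/6) ≈ 6.79826, f(38/9) ≈ 8.25741, f(83/18) ≈ 10.02975.
Sum = Δt · [f(1.5) + f(17/9) + f(41/18) + ...].
Sum ≈ 18.23720.

18.23720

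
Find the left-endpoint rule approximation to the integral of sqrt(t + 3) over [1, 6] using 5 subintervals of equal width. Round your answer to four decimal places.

12.1597

Δt = (6 − 1)/5 = 1.
Left endpoints: 1, 2, 3, 4, 5.
f(1) ≈ 2.0000, f(2) ≈ 2.2361, f(3) ≈ 2.4495, f(4) ≈ 2.6458, f(5) ≈ 2.8284.
Sum = Δt · [f(1) + f(2) + f(3) + f(4) + f(5)].
Sum ≈ 12.1597.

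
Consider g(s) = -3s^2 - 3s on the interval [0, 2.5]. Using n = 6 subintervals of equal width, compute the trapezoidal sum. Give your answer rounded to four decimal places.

-25.2170

Δs = (2.5 − 0)/6 = 5/12.
g(0) = 0, g(5/12) = -85/48, g(5/6) = -55/12, g(1.25) = -8.4375, g(5/3) = -40/3, g(25/12) = -925/48, g(2.5) = -26.25.
T_6 = (Δs/2)·[g(s_0) + 2g(s_1) + ... + 2g(s_{5}) + g(s_6)].
Sum ≈ -25.2170.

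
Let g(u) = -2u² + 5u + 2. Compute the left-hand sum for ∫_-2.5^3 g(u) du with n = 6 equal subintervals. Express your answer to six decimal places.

-22.165509

Δu = (3 − (-2.5))/6 = 11/12.
Left endpoints: -2.5, -19/12, -2/3, 0.25, 7/6, 25/12.
g(-2.5) = -23, g(-19/12) = -787/72, g(-2/3) = -20/9, g(0.25) = 3.125, g(7/6) = 46/9, g(25/12) = 269/72.
Sum = Δu · [g(-2.5) + g(-19/12) + g(-2/3) + ...].
Sum ≈ -22.165509.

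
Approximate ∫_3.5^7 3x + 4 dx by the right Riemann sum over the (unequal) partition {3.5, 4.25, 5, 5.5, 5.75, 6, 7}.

72.875

Subinterval widths: 0.75, 0.75, 0.5, 0.25, 0.25, 1.
Right endpoints: 4.25, 5, 5.5, 5.75, 6, 7.
f(4.25) = 16.75, f(5) = 19, f(5.5) = 20.5, f(5.75) = 21.25, f(6) = 22, f(7) = 25.
Sum = Σ Δx_i · f(x_i).
Sum = 72.875.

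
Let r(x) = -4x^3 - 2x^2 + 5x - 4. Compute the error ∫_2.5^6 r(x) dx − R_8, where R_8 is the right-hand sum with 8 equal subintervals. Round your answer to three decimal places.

Exact integral: ∫_2.5^6 r(x) dx ≈ -1330.14583.
R_8 ≈ -1520.57910.
Error ≈ -1330.14583 − (-1520.57910) ≈ 190.433.

190.433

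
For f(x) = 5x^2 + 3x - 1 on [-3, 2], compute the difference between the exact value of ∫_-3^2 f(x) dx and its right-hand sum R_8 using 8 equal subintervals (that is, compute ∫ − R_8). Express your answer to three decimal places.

1.497

Exact integral: ∫_-3^2 f(x) dx ≈ 45.83333.
R_8 = 44.3359375.
Error ≈ 45.83333 − 44.3359375 ≈ 1.497.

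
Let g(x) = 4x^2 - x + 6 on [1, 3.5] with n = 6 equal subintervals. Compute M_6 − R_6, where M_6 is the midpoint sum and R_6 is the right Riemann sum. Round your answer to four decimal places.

-9.2882

M_6 ≈ 65.063657.
R_6 ≈ 74.351852.
M_6 − R_6 ≈ -9.2882.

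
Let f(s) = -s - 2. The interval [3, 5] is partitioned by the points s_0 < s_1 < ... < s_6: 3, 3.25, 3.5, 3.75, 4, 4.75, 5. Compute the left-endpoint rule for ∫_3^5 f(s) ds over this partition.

-11.5625

Subinterval widths: 0.25, 0.25, 0.25, 0.25, 0.75, 0.25.
Left endpoints: 3, 3.25, 3.5, 3.75, 4, 4.75.
f(3) = -5, f(3.25) = -5.25, f(3.5) = -5.5, f(3.75) = -5.75, f(4) = -6, f(4.75) = -6.75.
Sum = Σ Δs_i · f(s_i).
Sum = -11.5625.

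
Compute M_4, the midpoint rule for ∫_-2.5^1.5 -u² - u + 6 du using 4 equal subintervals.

Δu = (1.5 − (-2.5))/4 = 1.
Midpoints: -2, -1, 0, 1.
f(-2) = 4, f(-1) = 6, f(0) = 6, f(1) = 4.
Sum = Δu · [f(-2) + f(-1) + f(0) + f(1)].
Sum = 20.

20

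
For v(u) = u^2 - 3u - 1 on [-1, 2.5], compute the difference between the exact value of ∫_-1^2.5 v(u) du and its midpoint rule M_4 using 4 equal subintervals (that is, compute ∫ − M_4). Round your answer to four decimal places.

Exact integral: ∫_-1^2.5 v(u) du ≈ -5.833333.
M_4 ≈ -6.056641.
Error ≈ -5.833333 − (-6.056641) ≈ 0.2233.

0.2233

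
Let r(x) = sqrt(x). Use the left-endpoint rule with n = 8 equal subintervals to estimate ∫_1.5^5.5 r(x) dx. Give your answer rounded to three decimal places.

7.090

Δx = (5.5 − 1.5)/8 = 0.5.
Left endpoints: 1.5, 2, 2.5, 3, 3.5, 4, 4.5, 5.
r(1.5) ≈ 1.225, r(2) ≈ 1.414, r(2.5) ≈ 1.581, r(3) ≈ 1.732, r(3.5) ≈ 1.871, r(4) ≈ 2.000, r(4.5) ≈ 2.121, r(5) ≈ 2.236.
Sum = Δx · [r(1.5) + r(2) + r(2.5) + ...].
Sum ≈ 7.090.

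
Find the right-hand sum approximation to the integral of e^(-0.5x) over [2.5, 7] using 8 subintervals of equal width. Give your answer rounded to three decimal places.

0.444

Δx = (7 − 2.5)/8 = 0.5625.
Right endpoints: 3.0625, 3.625, 4.1875, 4.75, 5.3125, 5.875, 6.4375, 7.
f(3.0625) ≈ 0.216, f(3.625) ≈ 0.163, f(4.1875) ≈ 0.123, f(4.75) ≈ 0.093, f(5.3125) ≈ 0.070, f(5.875) ≈ 0.053, f(6.4375) ≈ 0.040, f(7) ≈ 0.030.
Sum = Δx · [f(3.0625) + f(3.625) + f(4.1875) + ...].
Sum ≈ 0.444.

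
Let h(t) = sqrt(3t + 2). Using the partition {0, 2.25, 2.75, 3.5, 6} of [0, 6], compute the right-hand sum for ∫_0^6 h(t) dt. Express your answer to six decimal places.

22.088361

Subinterval widths: 2.25, 0.5, 0.75, 2.5.
Right endpoints: 2.25, 2.75, 3.5, 6.
h(2.25) ≈ 2.958040, h(2.75) ≈ 3.201562, h(3.5) ≈ 3.535534, h(6) ≈ 4.472136.
Sum = Σ Δt_i · h(t_i).
Sum ≈ 22.088361.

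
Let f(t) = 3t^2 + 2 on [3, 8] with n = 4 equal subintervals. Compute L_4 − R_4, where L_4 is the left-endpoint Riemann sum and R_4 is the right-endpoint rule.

L_4 = 395.78125.
R_4 = 602.03125.
L_4 − R_4 = -206.25.

-206.25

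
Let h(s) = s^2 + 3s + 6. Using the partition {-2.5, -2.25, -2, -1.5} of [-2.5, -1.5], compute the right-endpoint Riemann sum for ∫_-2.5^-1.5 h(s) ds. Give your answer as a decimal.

Subinterval widths: 0.25, 0.25, 0.5.
Right endpoints: -2.25, -2, -1.5.
h(-2.25) = 4.3125, h(-2) = 4, h(-1.5) = 3.75.
Sum = Σ Δs_i · h(s_i).
Sum = 3.953125.

3.953125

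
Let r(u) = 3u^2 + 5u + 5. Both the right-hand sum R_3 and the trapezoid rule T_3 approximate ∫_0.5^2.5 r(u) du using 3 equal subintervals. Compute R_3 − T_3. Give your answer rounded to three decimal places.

R_3 ≈ 50.27778.
T_3 ≈ 40.94444.
R_3 − T_3 ≈ 9.333.

9.333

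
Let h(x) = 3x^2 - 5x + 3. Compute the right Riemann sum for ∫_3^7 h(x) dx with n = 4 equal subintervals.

280

Δx = (7 − 3)/4 = 1.
Right endpoints: 4, 5, 6, 7.
h(4) = 31, h(5) = 53, h(6) = 81, h(7) = 115.
Sum = Δx · [h(4) + h(5) + h(6) + h(7)].
Sum = 280.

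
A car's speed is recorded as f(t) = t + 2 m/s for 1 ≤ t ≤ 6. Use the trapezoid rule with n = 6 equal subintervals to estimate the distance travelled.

27.5

Δt = (6 − 1)/6 = 5/6.
f(1) = 3, f(11/6) = 23/6, f(8/3) = 14/3, f(3.5) = 5.5, f(13/3) = 19/3, f(31/6) = 43/6, f(6) = 8.
T_6 = (Δt/2)·[f(t_0) + 2f(t_1) + ... + 2f(t_{5}) + f(t_6)].
Sum = 27.5.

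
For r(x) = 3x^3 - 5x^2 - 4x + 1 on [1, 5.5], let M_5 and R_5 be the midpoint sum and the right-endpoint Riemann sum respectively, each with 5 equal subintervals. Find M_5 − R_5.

M_5 = 348.5559375.
R_5 = 519.9975.
M_5 − R_5 = -171.4415625.

-171.4415625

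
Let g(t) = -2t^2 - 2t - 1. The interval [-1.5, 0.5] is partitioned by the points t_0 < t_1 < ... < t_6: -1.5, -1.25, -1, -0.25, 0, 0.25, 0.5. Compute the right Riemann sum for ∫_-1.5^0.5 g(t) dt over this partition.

-2.40625

Subinterval widths: 0.25, 0.25, 0.75, 0.25, 0.25, 0.25.
Right endpoints: -1.25, -1, -0.25, 0, 0.25, 0.5.
g(-1.25) = -1.625, g(-1) = -1, g(-0.25) = -0.625, g(0) = -1, g(0.25) = -1.625, g(0.5) = -2.5.
Sum = Σ Δt_i · g(t_i).
Sum = -2.40625.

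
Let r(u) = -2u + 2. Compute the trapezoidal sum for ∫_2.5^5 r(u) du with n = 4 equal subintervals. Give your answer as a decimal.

Δu = (5 − 2.5)/4 = 0.625.
r(2.5) = -3, r(3.125) = -4.25, r(3.75) = -5.5, r(4.375) = -6.75, r(5) = -8.
T_4 = (Δu/2)·[r(u_0) + 2r(u_1) + 2r(u_2) + 2r(u_3) + r(u_4)].
Sum = -13.75.

-13.75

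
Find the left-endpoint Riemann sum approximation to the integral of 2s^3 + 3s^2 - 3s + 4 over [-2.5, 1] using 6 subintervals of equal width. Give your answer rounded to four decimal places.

Δs = (1 − (-2.5))/6 = 7/12.
Left endpoints: -2.5, -23/12, -4/3, -0.75, -1/6, 5/12.
f(-2.5) = -1, f(-23/12) = 5779/864, f(-4/3) = 232/27, f(-0.75) = 7.09375, f(-1/6) = 247/54, f(5/12) = 2951/864.
Sum = Δs · [f(-2.5) + f(-23/12) + f(-4/3) + ...].
Sum ≈ 17.1293.

17.1293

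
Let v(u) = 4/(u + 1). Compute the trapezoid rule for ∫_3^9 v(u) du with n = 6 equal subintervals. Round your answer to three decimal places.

3.683

Δu = (9 − 3)/6 = 1.
v(3) = 1, v(4) = 0.8, v(5) = 2/3, v(6) = 4/7, v(7) = 0.5, v(8) = 4/9, v(9) = 0.4.
T_6 = (Δu/2)·[v(u_0) + 2v(u_1) + ... + 2v(u_{5}) + v(u_6)].
Sum ≈ 3.683.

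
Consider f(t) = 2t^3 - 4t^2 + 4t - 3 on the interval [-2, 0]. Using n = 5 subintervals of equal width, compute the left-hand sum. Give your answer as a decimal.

Δt = (0 − (-2))/5 = 0.4.
Left endpoints: -2, -1.6, -1.2, -0.8, -0.4.
f(-2) = -43, f(-1.6) = -27.832, f(-1.2) = -17.016, f(-0.8) = -9.784, f(-0.4) = -5.368.
Sum = Δt · [f(-2) + f(-1.6) + f(-1.2) + f(-0.8) + f(-0.4)].
Sum = -41.2.

-41.2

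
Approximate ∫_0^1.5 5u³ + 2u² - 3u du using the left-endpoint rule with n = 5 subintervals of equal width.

Δu = (1.5 − 0)/5 = 0.3.
Left endpoints: 0, 0.3, 0.6, 0.9, 1.2.
f(0) = 0, f(0.3) = -0.585, f(0.6) = 0, f(0.9) = 2.565, f(1.2) = 7.92.
Sum = Δu · [f(0) + f(0.3) + f(0.6) + f(0.9) + f(1.2)].
Sum = 2.97.

2.97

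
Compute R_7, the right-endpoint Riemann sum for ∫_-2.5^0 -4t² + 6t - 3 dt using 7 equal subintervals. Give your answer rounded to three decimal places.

Δt = (0 − (-2.5))/7 = 5/14.
Right endpoints: -15/7, -25/14, -10/7, -15/14, -5/7, -5/14, 0.
f(-15/7) = -1677/49, f(-25/14) = -1297/49, f(-10/7) = -967/49, f(-15/14) = -687/49, f(-5/7) = -457/49, f(-5/14) = -277/49, f(0) = -3.
Sum = Δt · [f(-15/7) + f(-25/14) + f(-10/7) + ...].
Sum ≈ -40.153.

-40.153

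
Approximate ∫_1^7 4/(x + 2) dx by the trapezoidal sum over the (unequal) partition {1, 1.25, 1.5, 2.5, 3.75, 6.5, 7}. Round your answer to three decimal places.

4.456

Subinterval widths: 0.25, 0.25, 1, 1.25, 2.75, 0.5.
f(1) = 4/3, f(1.25) = 16/13, f(1.5) = 8/7, f(2.5) = 8/9, f(3.75) = 16/23, f(6.5) = 8/17, f(7) = 4/9.
On each subinterval the trapezoid contributes (Δx_i/2)·[f(x_{i-1}) + f(x_i)].
Sum ≈ 4.456.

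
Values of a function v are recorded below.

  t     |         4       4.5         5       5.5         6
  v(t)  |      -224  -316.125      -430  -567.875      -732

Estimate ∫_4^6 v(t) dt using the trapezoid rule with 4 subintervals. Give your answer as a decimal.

Δt = 0.5.
T_4 = (0.5/2)·[(-224) + 2·(-316.125) + 2·(-430) + 2·(-567.875) + (-732)] = -896.

-896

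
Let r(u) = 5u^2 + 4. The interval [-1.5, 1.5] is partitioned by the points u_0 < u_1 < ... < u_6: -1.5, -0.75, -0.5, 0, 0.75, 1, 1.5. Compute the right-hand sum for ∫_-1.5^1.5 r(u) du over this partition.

23.40625

Subinterval widths: 0.75, 0.25, 0.5, 0.75, 0.25, 0.5.
Right endpoints: -0.75, -0.5, 0, 0.75, 1, 1.5.
r(-0.75) = 6.8125, r(-0.5) = 5.25, r(0) = 4, r(0.75) = 6.8125, r(1) = 9, r(1.5) = 15.25.
Sum = Σ Δu_i · r(u_i).
Sum = 23.40625.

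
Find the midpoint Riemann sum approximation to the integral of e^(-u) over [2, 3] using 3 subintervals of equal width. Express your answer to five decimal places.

0.08515

Δu = (3 − 2)/3 = 1/3.
Midpoints: 13/6, 2.5, 17/6.
f(13/6) ≈ 0.11456, f(2.5) ≈ 0.08208, f(17/6) ≈ 0.05882.
Sum = Δu · [f(13/6) + f(2.5) + f(17/6)].
Sum ≈ 0.08515.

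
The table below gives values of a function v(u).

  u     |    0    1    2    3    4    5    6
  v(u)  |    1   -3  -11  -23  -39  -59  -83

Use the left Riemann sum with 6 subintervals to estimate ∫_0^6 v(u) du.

Δu = 1.
Sum = 1·[1 + (-3) + (-11) + (-23) + (-39) + (-59)] = -134.

-134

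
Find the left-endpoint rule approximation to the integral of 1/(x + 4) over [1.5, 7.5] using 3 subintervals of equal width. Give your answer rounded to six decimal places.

Δx = (7.5 − 1.5)/3 = 2.
Left endpoints: 1.5, 3.5, 5.5.
f(1.5) = 2/11, f(3.5) = 2/15, f(5.5) = 2/19.
Sum = Δx · [f(1.5) + f(3.5) + f(5.5)].
Sum ≈ 0.840829.

0.840829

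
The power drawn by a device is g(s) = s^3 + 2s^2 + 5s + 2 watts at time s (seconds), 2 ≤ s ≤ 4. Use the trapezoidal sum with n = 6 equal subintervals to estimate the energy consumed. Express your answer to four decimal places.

131.7407

Δs = (4 − 2)/6 = 1/3.
g(2) = 28, g(7/3) = 1006/27, g(8/3) = 1310/27, g(3) = 62, g(10/3) = 2104/27, g(11/3) = 2606/27, g(4) = 118.
T_6 = (Δs/2)·[g(s_0) + 2g(s_1) + ... + 2g(s_{5}) + g(s_6)].
Sum ≈ 131.7407.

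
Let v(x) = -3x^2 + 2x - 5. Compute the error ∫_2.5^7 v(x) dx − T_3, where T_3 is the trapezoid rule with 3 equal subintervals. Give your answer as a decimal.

5.0625

Exact integral: ∫_2.5^7 v(x) dx = -307.125.
T_3 = -312.1875.
Error = -307.125 − (-312.1875) = 5.0625.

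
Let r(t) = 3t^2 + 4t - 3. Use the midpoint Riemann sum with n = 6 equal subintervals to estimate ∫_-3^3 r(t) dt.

34.5

Δt = (3 − (-3))/6 = 1.
Midpoints: -2.5, -1.5, -0.5, 0.5, 1.5, 2.5.
r(-2.5) = 5.75, r(-1.5) = -2.25, r(-0.5) = -4.25, r(0.5) = -0.25, r(1.5) = 9.75, r(2.5) = 25.75.
Sum = Δt · [r(-2.5) + r(-1.5) + r(-0.5) + ...].
Sum = 34.5.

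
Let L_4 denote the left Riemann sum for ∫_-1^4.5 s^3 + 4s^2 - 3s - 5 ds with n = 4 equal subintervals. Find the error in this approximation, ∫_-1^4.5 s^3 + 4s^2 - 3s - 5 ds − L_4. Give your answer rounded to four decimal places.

88.8988

Exact integral: ∫_-1^4.5 f(s) ds ≈ 168.723958.
L_4 ≈ 79.825195.
Error ≈ 168.723958 − 79.825195 ≈ 88.8988.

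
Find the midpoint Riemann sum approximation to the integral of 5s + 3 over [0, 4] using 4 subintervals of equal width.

Δs = (4 − 0)/4 = 1.
Midpoints: 0.5, 1.5, 2.5, 3.5.
f(0.5) = 5.5, f(1.5) = 10.5, f(2.5) = 15.5, f(3.5) = 20.5.
Sum = Δs · [f(0.5) + f(1.5) + f(2.5) + f(3.5)].
Sum = 52.

52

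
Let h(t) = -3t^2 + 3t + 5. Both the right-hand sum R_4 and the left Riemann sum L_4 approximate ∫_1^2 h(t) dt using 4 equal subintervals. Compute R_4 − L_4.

R_4 = 1.71875.
L_4 = 3.21875.
R_4 − L_4 = -1.5.

-1.5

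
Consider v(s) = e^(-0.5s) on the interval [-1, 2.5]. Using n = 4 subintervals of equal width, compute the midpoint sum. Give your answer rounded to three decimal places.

Δs = (2.5 − (-1))/4 = 0.875.
Midpoints: -0.5625, 0.3125, 1.1875, 2.0625.
v(-0.5625) ≈ 1.325, v(0.3125) ≈ 0.855, v(1.1875) ≈ 0.552, v(2.0625) ≈ 0.357.
Sum = Δs · [v(-0.5625) + v(0.3125) + v(1.1875) + v(2.0625)].
Sum ≈ 2.703.

2.703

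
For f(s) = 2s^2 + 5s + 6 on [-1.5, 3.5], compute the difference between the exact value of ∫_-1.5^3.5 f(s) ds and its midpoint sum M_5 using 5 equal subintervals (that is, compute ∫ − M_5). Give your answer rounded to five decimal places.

0.83333

Exact integral: ∫_-1.5^3.5 f(s) ds ≈ 85.8333333.
M_5 = 85.
Error ≈ 85.8333333 − 85 ≈ 0.83333.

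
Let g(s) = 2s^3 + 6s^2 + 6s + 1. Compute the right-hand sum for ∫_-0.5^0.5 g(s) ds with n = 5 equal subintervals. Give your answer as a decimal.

2.19

Δs = (0.5 − (-0.5))/5 = 0.2.
Right endpoints: -0.3, -0.1, 0.1, 0.3, 0.5.
g(-0.3) = -0.314, g(-0.1) = 0.458, g(0.1) = 1.662, g(0.3) = 3.394, g(0.5) = 5.75.
Sum = Δs · [g(-0.3) + g(-0.1) + g(0.1) + g(0.3) + g(0.5)].
Sum = 2.19.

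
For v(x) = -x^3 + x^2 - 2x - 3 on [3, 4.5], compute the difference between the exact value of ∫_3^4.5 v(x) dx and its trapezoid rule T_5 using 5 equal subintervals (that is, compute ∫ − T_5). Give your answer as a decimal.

0.230625

Exact integral: ∫_3^4.5 v(x) dx = -76.640625.
T_5 = -76.87125.
Error = -76.640625 − (-76.87125) = 0.230625.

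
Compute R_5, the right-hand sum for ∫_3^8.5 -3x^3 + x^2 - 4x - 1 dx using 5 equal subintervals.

-4792.9475

Δx = (8.5 − 3)/5 = 1.1.
Right endpoints: 4.1, 5.2, 6.3, 7.4, 8.5.
f(4.1) = -207.353, f(5.2) = -416.584, f(6.3) = -736.651, f(7.4) = -1191.512, f(8.5) = -1805.125.
Sum = Δx · [f(4.1) + f(5.2) + f(6.3) + f(7.4) + f(8.5)].
Sum = -4792.9475.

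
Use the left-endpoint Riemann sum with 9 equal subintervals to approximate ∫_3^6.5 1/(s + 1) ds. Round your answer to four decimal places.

0.6519

Δs = (6.5 − 3)/9 = 7/18.
Left endpoints: 3, 61/18, 34/9, 25/6, 41/9, 89/18, 16/3, 103/18, 55/9.
f(3) = 0.25, f(61/18) = 18/79, f(34/9) = 9/43, f(25/6) = 6/31, f(41/9) = 0.18, f(89/18) = 18/107, f(16/3) = 3/19, f(103/18) = 18/121, f(55/9) = 0.140625.
Sum = Δs · [f(3) + f(61/18) + f(34/9) + ...].
Sum ≈ 0.6519.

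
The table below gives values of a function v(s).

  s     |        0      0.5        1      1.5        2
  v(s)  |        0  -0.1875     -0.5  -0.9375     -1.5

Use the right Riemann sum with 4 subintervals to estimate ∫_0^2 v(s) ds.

-1.5625

Δs = 0.5.
Sum = 0.5·[(-0.1875) + (-0.5) + (-0.9375) + (-1.5)] = -1.5625.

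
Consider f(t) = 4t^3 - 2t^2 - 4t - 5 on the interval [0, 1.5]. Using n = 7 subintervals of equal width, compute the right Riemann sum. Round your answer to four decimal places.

-8.7857

Δt = (1.5 − 0)/7 = 3/14.
Right endpoints: 3/14, 3/7, 9/14, 6/7, 15/14, 9/7, 1.5.
f(3/14) = -2027/343, f(3/7) = -2321/343, f(9/14) = -2516/343, f(6/7) = -2531/343, f(15/14) = -2285/343, f(9/7) = -1697/343, f(1.5) = -2.
Sum = Δt · [f(3/14) + f(3/7) + f(9/14) + ...].
Sum ≈ -8.7857.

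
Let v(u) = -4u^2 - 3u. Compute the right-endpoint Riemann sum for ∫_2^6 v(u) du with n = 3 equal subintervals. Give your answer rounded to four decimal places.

-423.4074

Δu = (6 − 2)/3 = 4/3.
Right endpoints: 10/3, 14/3, 6.
v(10/3) = -490/9, v(14/3) = -910/9, v(6) = -162.
Sum = Δu · [v(10/3) + v(14/3) + v(6)].
Sum ≈ -423.4074.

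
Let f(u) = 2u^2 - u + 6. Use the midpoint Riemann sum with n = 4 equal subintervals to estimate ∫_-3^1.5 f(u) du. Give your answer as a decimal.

49.67578125

Δu = (1.5 − (-3))/4 = 1.125.
Midpoints: -2.4375, -1.3125, -0.1875, 0.9375.
f(-2.4375) = 20.3203125, f(-1.3125) = 10.7578125, f(-0.1875) = 6.2578125, f(0.9375) = 6.8203125.
Sum = Δu · [f(-2.4375) + f(-1.3125) + f(-0.1875) + f(0.9375)].
Sum = 49.67578125.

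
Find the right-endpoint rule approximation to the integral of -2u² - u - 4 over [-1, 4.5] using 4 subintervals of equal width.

Δu = (4.5 − (-1))/4 = 1.375.
Right endpoints: 0.375, 1.75, 3.125, 4.5.
f(0.375) = -4.65625, f(1.75) = -11.875, f(3.125) = -26.65625, f(4.5) = -49.
Sum = Δu · [f(0.375) + f(1.75) + f(3.125) + f(4.5)].
Sum = -126.7578125.

-126.7578125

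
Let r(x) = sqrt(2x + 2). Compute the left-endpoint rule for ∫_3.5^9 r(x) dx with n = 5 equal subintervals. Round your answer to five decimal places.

Δx = (9 − 3.5)/5 = 1.1.
Left endpoints: 3.5, 4.6, 5.7, 6.8, 7.9.
r(3.5) ≈ 3.00000, r(4.6) ≈ 3.34664, r(5.7) ≈ 3.66060, r(6.8) ≈ 3.94968, r(7.9) ≈ 4.21900.
Sum = Δx · [r(3.5) + r(4.6) + r(5.7) + r(6.8) + r(7.9)].
Sum ≈ 19.99352.

19.99352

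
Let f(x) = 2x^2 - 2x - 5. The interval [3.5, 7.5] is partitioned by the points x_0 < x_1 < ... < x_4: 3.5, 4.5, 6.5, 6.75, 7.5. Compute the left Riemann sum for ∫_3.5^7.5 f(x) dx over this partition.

136.59375

Subinterval widths: 1, 2, 0.25, 0.75.
Left endpoints: 3.5, 4.5, 6.5, 6.75.
f(3.5) = 12.5, f(4.5) = 26.5, f(6.5) = 66.5, f(6.75) = 72.625.
Sum = Σ Δx_i · f(x_i).
Sum = 136.59375.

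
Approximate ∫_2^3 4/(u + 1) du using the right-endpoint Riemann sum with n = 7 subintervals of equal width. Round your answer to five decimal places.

Δu = (3 − 2)/7 = 1/7.
Right endpoints: 15/7, 16/7, 17/7, 18/7, 19/7, 20/7, 3.
f(15/7) = 14/11, f(16/7) = 28/23, f(17/7) = 7/6, f(18/7) = 1.12, f(19/7) = 14/13, f(20/7) = 28/27, f(3) = 1.
Sum = Δu · [f(15/7) + f(16/7) + f(17/7) + ...].
Sum ≈ 1.12725.

1.12725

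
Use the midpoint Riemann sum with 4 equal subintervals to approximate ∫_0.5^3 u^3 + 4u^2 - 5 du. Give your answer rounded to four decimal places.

42.8149

Δu = (3 − 0.5)/4 = 0.625.
Midpoints: 0.8125, 1.4375, 2.0625, 2.6875.
f(0.8125) = -7467/4096, f(1.4375) = 25543/4096, f(2.0625) = 85153/4096, f(2.6875) = 177363/4096.
Sum = Δu · [f(0.8125) + f(1.4375) + f(2.0625) + f(2.6875)].
Sum ≈ 42.8149.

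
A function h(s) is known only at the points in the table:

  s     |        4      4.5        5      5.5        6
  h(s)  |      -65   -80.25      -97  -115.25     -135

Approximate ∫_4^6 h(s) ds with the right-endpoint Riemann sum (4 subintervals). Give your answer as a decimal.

Δs = 0.5.
Sum = 0.5·[(-80.25) + (-97) + (-115.25) + (-135)] = -213.75.

-213.75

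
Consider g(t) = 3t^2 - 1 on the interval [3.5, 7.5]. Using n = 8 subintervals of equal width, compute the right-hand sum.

408.5

Δt = (7.5 − 3.5)/8 = 0.5.
Right endpoints: 4, 4.5, 5, 5.5, 6, 6.5, 7, 7.5.
g(4) = 47, g(4.5) = 59.75, g(5) = 74, g(5.5) = 89.75, g(6) = 107, g(6.5) = 125.75, g(7) = 146, g(7.5) = 167.75.
Sum = Δt · [g(4) + g(4.5) + g(5) + ...].
Sum = 408.5.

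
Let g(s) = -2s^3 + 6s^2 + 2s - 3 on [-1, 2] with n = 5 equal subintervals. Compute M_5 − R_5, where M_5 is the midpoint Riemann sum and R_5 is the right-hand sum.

M_5 = 4.23.
R_5 = 6.84.
M_5 − R_5 = -2.61.

-2.61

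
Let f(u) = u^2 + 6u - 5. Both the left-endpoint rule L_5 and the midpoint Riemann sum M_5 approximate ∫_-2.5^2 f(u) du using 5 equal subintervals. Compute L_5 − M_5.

L_5 = -31.905.
M_5 = -21.67875.
L_5 − M_5 = -10.22625.

-10.22625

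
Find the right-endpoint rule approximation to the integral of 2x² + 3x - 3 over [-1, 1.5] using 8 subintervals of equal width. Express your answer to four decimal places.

-1.0645

Δx = (1.5 − (-1))/8 = 0.3125.
Right endpoints: -0.6875, -0.375, -0.0625, 0.25, 0.5625, 0.875, 1.1875, 1.5.
f(-0.6875) = -4.1171875, f(-0.375) = -3.84375, f(-0.0625) = -3.1796875, f(0.25) = -2.125, f(0.5625) = -0.6796875, f(0.875) = 1.15625, f(1.1875) = 3.3828125, f(1.5) = 6.
Sum = Δx · [f(-0.6875) + f(-0.375) + f(-0.0625) + ...].
Sum ≈ -1.0645.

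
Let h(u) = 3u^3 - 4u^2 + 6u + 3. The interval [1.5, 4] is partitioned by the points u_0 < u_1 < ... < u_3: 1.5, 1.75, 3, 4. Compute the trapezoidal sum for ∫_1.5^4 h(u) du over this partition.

Subinterval widths: 0.25, 1.25, 1.
h(1.5) = 13.125, h(1.75) = 17.328125, h(3) = 66, h(4) = 155.
On each subinterval the trapezoid contributes (Δu_i/2)·[h(u_{i-1}) + h(u_i)].
Sum = 166.38671875.

166.38671875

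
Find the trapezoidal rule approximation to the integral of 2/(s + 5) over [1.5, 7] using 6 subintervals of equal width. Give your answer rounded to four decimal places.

1.2285

Δs = (7 − 1.5)/6 = 11/12.
f(1.5) = 4/13, f(29/12) = 24/89, f(10/3) = 0.24, f(4.25) = 8/37, f(31/6) = 12/61, f(73/12) = 24/133, f(7) = 1/6.
T_6 = (Δs/2)·[f(s_0) + 2f(s_1) + ... + 2f(s_{5}) + f(s_6)].
Sum ≈ 1.2285.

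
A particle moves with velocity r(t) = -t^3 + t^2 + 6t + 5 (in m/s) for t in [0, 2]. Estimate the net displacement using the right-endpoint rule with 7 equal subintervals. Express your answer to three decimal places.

Δt = (2 − 0)/7 = 2/7.
Right endpoints: 2/7, 4/7, 6/7, 8/7, 10/7, 12/7, 2.
r(2/7) = 2323/343, r(4/7) = 2939/343, r(6/7) = 3515/343, r(8/7) = 4003/343, r(10/7) = 4355/343, r(12/7) = 4523/343, r(2) = 13.
Sum = Δt · [r(2/7) + r(4/7) + r(6/7) + ...].
Sum ≈ 21.755.

21.755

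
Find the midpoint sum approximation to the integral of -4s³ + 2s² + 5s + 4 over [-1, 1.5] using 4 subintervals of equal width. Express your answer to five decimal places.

12.06055

Δs = (1.5 − (-1))/4 = 0.625.
Midpoints: -0.6875, -0.0625, 0.5625, 1.1875.
f(-0.6875) = 2875/1024, f(-0.0625) = 3785/1024, f(0.5625) = 6895/1024, f(1.1875) = 6205/1024.
Sum = Δs · [f(-0.6875) + f(-0.0625) + f(0.5625) + f(1.1875)].
Sum ≈ 12.06055.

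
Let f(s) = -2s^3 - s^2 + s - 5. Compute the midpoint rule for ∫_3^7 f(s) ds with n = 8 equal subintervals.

-1262.75

Δs = (7 − 3)/8 = 0.5.
Midpoints: 3.25, 3.75, 4.25, 4.75, 5.25, 5.75, 6.25, 6.75.
f(3.25) = -80.96875, f(3.75) = -120.78125, f(4.25) = -172.34375, f(4.75) = -237.15625, f(5.25) = -316.71875, f(5.75) = -412.53125, f(6.25) = -526.09375, f(6.75) = -658.90625.
Sum = Δs · [f(3.25) + f(3.75) + f(4.25) + ...].
Sum = -1262.75.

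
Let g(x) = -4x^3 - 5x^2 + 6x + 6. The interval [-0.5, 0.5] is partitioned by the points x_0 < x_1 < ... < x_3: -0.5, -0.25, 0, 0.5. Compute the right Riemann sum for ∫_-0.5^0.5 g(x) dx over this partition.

6.1875

Subinterval widths: 0.25, 0.25, 0.5.
Right endpoints: -0.25, 0, 0.5.
g(-0.25) = 4.25, g(0) = 6, g(0.5) = 7.25.
Sum = Σ Δx_i · g(x_i).
Sum = 6.1875.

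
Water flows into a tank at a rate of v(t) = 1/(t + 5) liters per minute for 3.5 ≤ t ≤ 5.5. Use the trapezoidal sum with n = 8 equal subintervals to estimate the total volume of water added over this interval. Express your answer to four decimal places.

0.2113

Δt = (5.5 − 3.5)/8 = 0.25.
v(3.5) = 2/17, v(3.75) = 4/35, v(4) = 1/9, v(4.25) = 4/37, v(4.5) = 2/19, v(4.75) = 4/39, v(5) = 0.1, v(5.25) = 4/41, v(5.5) = 2/21.
T_8 = (Δt/2)·[v(t_0) + 2v(t_1) + ... + 2v(t_{7}) + v(t_8)].
Sum ≈ 0.2113.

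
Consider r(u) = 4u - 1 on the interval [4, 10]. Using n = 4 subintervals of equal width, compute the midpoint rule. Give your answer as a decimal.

162

Δu = (10 − 4)/4 = 1.5.
Midpoints: 4.75, 6.25, 7.75, 9.25.
r(4.75) = 18, r(6.25) = 24, r(7.75) = 30, r(9.25) = 36.
Sum = Δu · [r(4.75) + r(6.25) + r(7.75) + r(9.25)].
Sum = 162.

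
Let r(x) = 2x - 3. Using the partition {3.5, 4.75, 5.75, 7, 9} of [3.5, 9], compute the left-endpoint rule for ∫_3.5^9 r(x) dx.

Subinterval widths: 1.25, 1, 1.25, 2.
Left endpoints: 3.5, 4.75, 5.75, 7.
r(3.5) = 4, r(4.75) = 6.5, r(5.75) = 8.5, r(7) = 11.
Sum = Σ Δx_i · r(x_i).
Sum = 44.125.

44.125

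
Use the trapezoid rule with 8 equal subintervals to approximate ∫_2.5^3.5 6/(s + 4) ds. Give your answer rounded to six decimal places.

0.858651

Δs = (3.5 − 2.5)/8 = 0.125.
f(2.5) = 12/13, f(2.625) = 48/53, f(2.75) = 8/9, f(2.875) = 48/55, f(3) = 6/7, f(3.125) = 16/19, f(3.25) = 24/29, f(3.375) = 48/59, f(3.5) = 0.8.
T_8 = (Δs/2)·[f(s_0) + 2f(s_1) + ... + 2f(s_{7}) + f(s_8)].
Sum ≈ 0.858651.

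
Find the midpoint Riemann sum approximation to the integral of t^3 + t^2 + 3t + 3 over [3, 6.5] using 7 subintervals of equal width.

567.8203125

Δt = (6.5 − 3)/7 = 0.5.
Midpoints: 3.25, 3.75, 4.25, 4.75, 5.25, 5.75, 6.25.
f(3.25) = 57.640625, f(3.75) = 81.046875, f(4.25) = 110.578125, f(4.75) = 146.984375, f(5.25) = 191.015625, f(5.75) = 243.421875, f(6.25) = 304.953125.
Sum = Δt · [f(3.25) + f(3.75) + f(4.25) + ...].
Sum = 567.8203125.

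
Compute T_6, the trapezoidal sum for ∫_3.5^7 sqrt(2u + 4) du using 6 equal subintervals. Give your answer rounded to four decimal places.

Δu = (7 − 3.5)/6 = 7/12.
f(3.5) ≈ 3.3166, f(49/12) ≈ 3.4881, f(14/3) ≈ 3.6515, f(5.25) ≈ 3.8079, f(35/6) ≈ 3.9581, f(77/12) ≈ 4.1028, f(7) ≈ 4.2426.
T_6 = (Δu/2)·[f(u_0) + 2f(u_1) + ... + 2f(u_{5}) + f(u_6)].
Sum ≈ 13.2930.

13.2930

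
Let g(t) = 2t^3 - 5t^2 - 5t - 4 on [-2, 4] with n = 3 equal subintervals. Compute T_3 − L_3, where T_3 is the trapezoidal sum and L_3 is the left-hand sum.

T_3 = -50.
L_3 = -104.
T_3 − L_3 = 54.

54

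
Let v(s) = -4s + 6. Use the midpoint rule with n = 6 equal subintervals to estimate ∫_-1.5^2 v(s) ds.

17.5

Δs = (2 − (-1.5))/6 = 7/12.
Midpoints: -29/24, -0.625, -1/24, 13/24, 1.125, 41/24.
v(-29/24) = 65/6, v(-0.625) = 8.5, v(-1/24) = 37/6, v(13/24) = 23/6, v(1.125) = 1.5, v(41/24) = -5/6.
Sum = Δs · [v(-29/24) + v(-0.625) + v(-1/24) + ...].
Sum = 17.5.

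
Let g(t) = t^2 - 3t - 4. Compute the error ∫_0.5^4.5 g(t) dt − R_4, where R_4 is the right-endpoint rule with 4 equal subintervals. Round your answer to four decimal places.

Exact integral: ∫_0.5^4.5 g(t) dt ≈ -15.666667.
R_4 = -11.
Error ≈ -15.666667 − (-11) ≈ -4.6667.

-4.6667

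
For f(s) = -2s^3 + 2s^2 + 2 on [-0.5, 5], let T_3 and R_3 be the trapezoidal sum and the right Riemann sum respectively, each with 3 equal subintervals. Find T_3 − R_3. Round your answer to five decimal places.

T_3 ≈ -253.4837963.
R_3 ≈ -437.5046296.
T_3 − R_3 ≈ 184.02083.

184.02083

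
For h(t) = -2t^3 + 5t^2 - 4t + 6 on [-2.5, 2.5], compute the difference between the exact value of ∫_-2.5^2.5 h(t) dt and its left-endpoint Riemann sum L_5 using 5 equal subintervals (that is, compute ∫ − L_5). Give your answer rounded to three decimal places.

Exact integral: ∫_-2.5^2.5 h(t) dt ≈ 82.08333.
L_5 = 127.5.
Error ≈ 82.08333 − 127.5 ≈ -45.417.

-45.417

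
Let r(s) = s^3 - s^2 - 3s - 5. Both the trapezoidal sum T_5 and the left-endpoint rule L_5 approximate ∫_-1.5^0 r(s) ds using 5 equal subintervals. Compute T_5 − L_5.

T_5 = -6.58875.
L_5 = -6.7575.
T_5 − L_5 = 0.16875.

0.16875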